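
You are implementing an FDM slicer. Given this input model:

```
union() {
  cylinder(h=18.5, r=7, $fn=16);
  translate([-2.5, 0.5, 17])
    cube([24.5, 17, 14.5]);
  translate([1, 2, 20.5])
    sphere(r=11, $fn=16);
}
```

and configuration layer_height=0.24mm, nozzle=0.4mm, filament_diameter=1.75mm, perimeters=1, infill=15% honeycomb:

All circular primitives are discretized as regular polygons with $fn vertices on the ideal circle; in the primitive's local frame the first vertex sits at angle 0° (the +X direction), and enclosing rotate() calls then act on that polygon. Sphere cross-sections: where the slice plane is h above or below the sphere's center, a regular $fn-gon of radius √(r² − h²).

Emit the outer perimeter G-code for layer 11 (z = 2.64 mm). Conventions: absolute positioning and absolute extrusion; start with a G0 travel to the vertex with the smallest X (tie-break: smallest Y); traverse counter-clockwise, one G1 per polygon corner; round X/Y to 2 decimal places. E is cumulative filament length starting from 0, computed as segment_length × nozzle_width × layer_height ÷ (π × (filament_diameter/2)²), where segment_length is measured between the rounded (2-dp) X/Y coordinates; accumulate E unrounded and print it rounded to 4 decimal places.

At z = 2.64 mm: the cylinder: section is a regular 16-gon, circumradius r=7; the cube at (-2.5, 0.5) does not reach this height (z outside [17, 31.5]); the sphere at (1, 2) does not reach this height (|z−center|=17.860 > r=11); Taking the union: only the r=7 cylinder is present, so the union is just that shape — 1 connected region. The outline is a single polygon with 16 vertices. Extrusion per mm of travel: 0.4 × 0.24 / (π × 0.875²) = 0.039912. Accumulating E over each segment gives final E = 1.7446.

G0 X-7.00 Y0.00 Z2.64
G1 X-6.47 Y-2.68 E0.1090
G1 X-4.95 Y-4.95 E0.2181
G1 X-2.68 Y-6.47 E0.3271
G1 X0.00 Y-7.00 E0.4361
G1 X2.68 Y-6.47 E0.5452
G1 X4.95 Y-4.95 E0.6542
G1 X6.47 Y-2.68 E0.7633
G1 X7.00 Y0.00 E0.8723
G1 X6.47 Y2.68 E0.9813
G1 X4.95 Y4.95 E1.0904
G1 X2.68 Y6.47 E1.1994
G1 X0.00 Y7.00 E1.3084
G1 X-2.68 Y6.47 E1.4175
G1 X-4.95 Y4.95 E1.5265
G1 X-6.47 Y2.68 E1.6355
G1 X-7.00 Y0.00 E1.7446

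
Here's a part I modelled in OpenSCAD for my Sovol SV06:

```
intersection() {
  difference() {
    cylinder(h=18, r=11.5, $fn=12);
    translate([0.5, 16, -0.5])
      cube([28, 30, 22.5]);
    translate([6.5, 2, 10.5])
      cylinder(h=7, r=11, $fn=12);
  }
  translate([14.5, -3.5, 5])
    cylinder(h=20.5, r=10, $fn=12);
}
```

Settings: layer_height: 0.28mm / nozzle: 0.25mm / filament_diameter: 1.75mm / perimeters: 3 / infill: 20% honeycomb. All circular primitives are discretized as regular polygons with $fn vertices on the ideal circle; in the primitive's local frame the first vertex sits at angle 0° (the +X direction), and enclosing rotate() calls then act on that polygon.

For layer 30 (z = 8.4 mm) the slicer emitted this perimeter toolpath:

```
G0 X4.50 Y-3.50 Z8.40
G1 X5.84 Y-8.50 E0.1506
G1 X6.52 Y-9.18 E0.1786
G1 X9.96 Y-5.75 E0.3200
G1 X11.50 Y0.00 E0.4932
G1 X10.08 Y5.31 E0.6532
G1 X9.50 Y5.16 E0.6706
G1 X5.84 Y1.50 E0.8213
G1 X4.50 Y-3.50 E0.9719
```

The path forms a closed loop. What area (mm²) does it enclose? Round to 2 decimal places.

Apply the shoelace formula to the sequence of (X, Y) vertices; enclosed area = 61.81 mm².

61.81 mm²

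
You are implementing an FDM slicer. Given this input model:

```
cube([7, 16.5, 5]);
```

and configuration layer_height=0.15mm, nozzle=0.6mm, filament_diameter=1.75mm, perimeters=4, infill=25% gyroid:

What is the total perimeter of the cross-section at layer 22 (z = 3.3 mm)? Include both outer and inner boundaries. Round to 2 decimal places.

47.00 mm

At z = 3.3 mm: the 7×16.5 cube contributes its full rectangle (perimeter 47.00 mm). Overall, the cross-section is a single solid region. Total boundary length (outer) = 47.00 mm.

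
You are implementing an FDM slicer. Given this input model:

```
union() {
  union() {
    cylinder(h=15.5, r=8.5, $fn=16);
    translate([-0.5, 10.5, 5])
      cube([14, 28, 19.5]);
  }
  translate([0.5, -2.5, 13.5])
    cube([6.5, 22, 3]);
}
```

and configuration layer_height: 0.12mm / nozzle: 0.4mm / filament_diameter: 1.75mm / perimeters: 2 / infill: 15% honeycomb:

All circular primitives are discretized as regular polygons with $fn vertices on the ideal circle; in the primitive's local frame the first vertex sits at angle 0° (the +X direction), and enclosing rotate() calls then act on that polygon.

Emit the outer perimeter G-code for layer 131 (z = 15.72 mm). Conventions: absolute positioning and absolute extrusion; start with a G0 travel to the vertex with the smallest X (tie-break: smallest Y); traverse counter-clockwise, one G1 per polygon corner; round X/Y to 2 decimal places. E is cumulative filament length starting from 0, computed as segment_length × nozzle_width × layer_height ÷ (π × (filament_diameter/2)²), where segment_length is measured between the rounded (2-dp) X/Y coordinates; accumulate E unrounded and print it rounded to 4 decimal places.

G0 X-0.50 Y10.50 Z15.72
G1 X0.50 Y10.50 E0.0200
G1 X0.50 Y-2.50 E0.2794
G1 X7.00 Y-2.50 E0.4091
G1 X7.00 Y10.50 E0.6685
G1 X13.50 Y10.50 E0.7982
G1 X13.50 Y38.50 E1.3570
G1 X-0.50 Y38.50 E1.6364
G1 X-0.50 Y10.50 E2.1952

At z = 15.72 mm: the cylinder does not reach this height (z outside [0, 15.5]); the cube at (-0.5, 10.5) is present — its section is the full 14×28 rectangle; Combining (union): only the 14×28 cube at (-0.5, 10.5) is present, so the union is just that shape — 1 connected region; the cube at (0.5, -2.5) is present — its section is the full 6.5×22 rectangle; Combining (union): the regions partially overlap (shared area 58.50 mm²), so overlapping operands fuse into one piece — 1 connected region. The outline is a single polygon with 8 vertices. Extrusion per mm of travel: 0.4 × 0.12 / (π × 0.875²) = 0.019956. Accumulating E over each segment gives final E = 2.1952.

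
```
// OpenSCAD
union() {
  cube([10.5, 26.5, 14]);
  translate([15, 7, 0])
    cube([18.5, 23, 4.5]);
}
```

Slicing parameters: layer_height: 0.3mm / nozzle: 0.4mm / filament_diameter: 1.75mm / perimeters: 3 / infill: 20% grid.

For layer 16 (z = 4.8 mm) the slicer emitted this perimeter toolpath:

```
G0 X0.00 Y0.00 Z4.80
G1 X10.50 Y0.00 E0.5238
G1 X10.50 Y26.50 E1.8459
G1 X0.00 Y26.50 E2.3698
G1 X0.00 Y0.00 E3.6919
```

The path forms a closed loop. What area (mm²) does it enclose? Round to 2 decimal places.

Apply the shoelace formula to the sequence of (X, Y) vertices; enclosed area = 278.25 mm².

278.25 mm²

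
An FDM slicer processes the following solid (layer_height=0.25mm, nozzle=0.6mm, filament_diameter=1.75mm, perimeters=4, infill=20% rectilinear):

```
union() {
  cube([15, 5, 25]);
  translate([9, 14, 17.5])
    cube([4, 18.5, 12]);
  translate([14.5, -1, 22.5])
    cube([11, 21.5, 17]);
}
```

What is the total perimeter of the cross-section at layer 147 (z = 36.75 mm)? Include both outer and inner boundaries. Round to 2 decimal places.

At z = 36.75 mm: the cube is absent (z outside [0, 25]); the cube at (9, 14) is absent (z outside [17.5, 29.5]); the 11×21.5 cube at (14.5, -1) contributes its full rectangle (perimeter 65.00 mm); Merging all regions: only the 11×21.5 cube at (14.5, -1) is present, so the union is just that shape — boundary = 65.00 mm. Overall, the cross-section is a single solid region. Total boundary length (outer) = 65.00 mm.

65.00 mm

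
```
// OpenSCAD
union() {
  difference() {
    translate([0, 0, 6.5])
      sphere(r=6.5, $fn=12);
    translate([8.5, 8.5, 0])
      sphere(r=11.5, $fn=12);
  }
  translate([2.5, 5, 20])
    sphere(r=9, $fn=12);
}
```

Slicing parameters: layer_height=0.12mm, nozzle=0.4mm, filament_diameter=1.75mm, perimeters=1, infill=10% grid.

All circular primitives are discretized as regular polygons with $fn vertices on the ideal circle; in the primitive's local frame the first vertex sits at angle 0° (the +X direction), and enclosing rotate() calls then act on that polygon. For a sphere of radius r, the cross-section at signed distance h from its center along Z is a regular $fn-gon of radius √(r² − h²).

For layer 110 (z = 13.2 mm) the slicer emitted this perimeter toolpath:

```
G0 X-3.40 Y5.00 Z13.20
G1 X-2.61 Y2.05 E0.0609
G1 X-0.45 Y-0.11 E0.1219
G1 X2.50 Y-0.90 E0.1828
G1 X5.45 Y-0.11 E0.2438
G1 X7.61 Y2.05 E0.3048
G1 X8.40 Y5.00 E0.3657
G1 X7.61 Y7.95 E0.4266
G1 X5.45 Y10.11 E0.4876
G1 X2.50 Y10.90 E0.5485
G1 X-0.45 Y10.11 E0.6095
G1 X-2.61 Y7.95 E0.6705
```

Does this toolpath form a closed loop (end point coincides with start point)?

Start point (G0): (-3.40, 5.00). End point (last G1): the path does not return to the start — open.

no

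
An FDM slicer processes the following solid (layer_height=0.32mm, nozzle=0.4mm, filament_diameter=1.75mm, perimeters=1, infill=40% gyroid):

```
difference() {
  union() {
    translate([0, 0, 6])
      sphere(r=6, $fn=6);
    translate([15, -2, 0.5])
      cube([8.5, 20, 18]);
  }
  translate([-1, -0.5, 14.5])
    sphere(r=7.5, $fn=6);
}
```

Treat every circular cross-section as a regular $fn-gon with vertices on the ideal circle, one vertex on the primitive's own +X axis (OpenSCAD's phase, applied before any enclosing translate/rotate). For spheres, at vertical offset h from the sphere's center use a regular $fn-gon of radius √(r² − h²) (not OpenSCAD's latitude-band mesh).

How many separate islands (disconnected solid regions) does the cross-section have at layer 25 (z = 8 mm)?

At z = 8 mm: the r=6 sphere contributes a regular 6-gon of circumradius √(6²−2²) = 5.657; the cube at (15, -2) (footprint 8.5×20) is included at this height; Merging all regions: the 2 present regions are separate (no shared area or edge), so areas and boundary lengths simply add and each stays a separate island — 2 connected regions; the r=7.5 sphere at (-1, -0.5) slices to a regular 6-gon of circumradius 3.742 (√(r²−h²) with h=6.5 from center); After the difference (first − rest): starting from the result so far, the r=7.5 sphere at (-1, -0.5) lies wholly inside it (removes its full 36.37 mm² and its 22.45 mm outline becomes a hole wall) — 2 connected regions with 1 hole. Overall, the cross-section has 2 separate islands and 1 hole. Island count = 2.

2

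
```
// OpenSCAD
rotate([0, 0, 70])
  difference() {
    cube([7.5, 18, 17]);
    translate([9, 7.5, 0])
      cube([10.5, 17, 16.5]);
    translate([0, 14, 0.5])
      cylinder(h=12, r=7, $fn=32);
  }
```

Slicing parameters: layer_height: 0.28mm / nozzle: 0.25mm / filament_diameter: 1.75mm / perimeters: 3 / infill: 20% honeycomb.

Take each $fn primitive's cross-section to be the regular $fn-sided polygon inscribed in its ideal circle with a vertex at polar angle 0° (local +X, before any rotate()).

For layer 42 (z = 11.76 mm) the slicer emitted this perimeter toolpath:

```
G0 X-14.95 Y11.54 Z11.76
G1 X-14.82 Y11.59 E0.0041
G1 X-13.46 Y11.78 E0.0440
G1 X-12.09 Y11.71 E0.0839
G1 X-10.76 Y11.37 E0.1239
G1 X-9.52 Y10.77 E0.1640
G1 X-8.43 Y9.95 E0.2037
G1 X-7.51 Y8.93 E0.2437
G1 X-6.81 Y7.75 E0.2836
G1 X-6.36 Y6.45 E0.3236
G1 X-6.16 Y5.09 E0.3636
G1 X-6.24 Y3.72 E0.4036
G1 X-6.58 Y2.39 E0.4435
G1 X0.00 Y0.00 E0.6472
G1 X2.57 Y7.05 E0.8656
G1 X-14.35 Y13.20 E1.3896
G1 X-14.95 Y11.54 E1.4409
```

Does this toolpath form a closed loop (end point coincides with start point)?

yes

Start point (G0): (-14.95, 11.54). End point (last G1): the path returns to the start — closed.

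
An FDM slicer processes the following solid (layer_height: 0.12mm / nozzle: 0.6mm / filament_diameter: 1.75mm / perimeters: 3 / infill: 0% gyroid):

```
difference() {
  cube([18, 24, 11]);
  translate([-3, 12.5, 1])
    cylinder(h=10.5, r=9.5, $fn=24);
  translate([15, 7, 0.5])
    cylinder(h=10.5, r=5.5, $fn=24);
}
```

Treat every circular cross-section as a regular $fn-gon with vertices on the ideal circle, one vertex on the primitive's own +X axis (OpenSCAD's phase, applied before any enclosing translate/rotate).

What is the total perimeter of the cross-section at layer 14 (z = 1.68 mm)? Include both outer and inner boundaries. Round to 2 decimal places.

At z = 1.68 mm: the 18×24 cube contributes its full rectangle (perimeter 84.00 mm); the r=9.5 cylinder at (-3, 12.5) gives a regular 24-gon of circumradius 9.5 (constant along its height) (perimeter = 2·24·9.500·sin(180°/24) = 59.52 mm); the r=5.5 cylinder at (15, 7) gives a regular 24-gon of circumradius 5.5 (constant along its height) (perimeter = 2·24·5.500·sin(180°/24) = 34.46 mm); Taking the first minus the rest: starting from the 18×24 cube, the r=9.5 cylinder at (-3, 12.5) partially overlaps it — only the 84.42 mm² overlap (of its 280.30 mm²) is removed, clipping the outline; the r=5.5 cylinder at (15, 7) partially overlaps it — only the 78.07 mm² overlap (of its 93.95 mm²) is removed, clipping the outline — boundary = 104.18 mm. Overall, the cross-section is a single solid region. Total boundary length (outer) = 104.18 mm.

104.18 mm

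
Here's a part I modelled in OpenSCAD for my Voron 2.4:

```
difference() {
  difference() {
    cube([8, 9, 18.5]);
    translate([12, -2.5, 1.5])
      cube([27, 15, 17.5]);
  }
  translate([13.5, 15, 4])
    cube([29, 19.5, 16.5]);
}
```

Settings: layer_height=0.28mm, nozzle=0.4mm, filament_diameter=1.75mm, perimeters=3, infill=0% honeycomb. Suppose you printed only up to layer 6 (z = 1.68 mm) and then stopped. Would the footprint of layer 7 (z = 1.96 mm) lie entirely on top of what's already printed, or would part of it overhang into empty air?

entirely on top

Compare the two slices. At z = 1.68: the cube is present — its section is the full 8×9 rectangle (area 72.00 mm²); the cube at (12, -2.5) is present — its section is the full 27×15 rectangle (area 405.00 mm²); Taking the first minus the rest: starting from the 8×9 cube (72.00 mm²), the 27×15 cube at (12, -2.5) misses the remaining region (no effect) — area = 72.00 mm²; the cube at (13.5, 15) is absent (z outside [4, 20.5]); Taking the first minus the rest: none of the subtracted shapes is present at this height, so the result so far is unchanged — area = 72.00 mm². At z = 1.96: the cube is present — its section is the full 8×9 rectangle (area 72.00 mm²); the cube at (12, -2.5) is present — its section is the full 27×15 rectangle (area 405.00 mm²); Taking the first minus the rest: starting from the 8×9 cube (72.00 mm²), the 27×15 cube at (12, -2.5) misses the remaining region (no effect) — area = 72.00 mm²; the cube at (13.5, 15) is not intersected at this z (z outside [4, 20.5]); Taking the first minus the rest: none of the subtracted shapes is present at this height, so the result so far is unchanged — area = 72.00 mm². Checking containment: the cross-section at z = 1.96 is a subset of the cross-section at z = 1.68.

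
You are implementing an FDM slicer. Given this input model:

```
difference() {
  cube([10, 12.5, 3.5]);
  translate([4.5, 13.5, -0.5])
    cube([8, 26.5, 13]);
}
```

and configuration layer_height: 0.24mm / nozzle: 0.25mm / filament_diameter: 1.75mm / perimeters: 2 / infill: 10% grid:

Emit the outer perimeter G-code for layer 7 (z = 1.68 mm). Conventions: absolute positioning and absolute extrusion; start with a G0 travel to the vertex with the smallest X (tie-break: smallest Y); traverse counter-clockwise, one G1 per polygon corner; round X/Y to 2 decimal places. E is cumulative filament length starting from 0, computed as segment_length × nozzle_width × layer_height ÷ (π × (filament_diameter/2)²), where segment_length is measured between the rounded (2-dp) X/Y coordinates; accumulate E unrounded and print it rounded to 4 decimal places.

G0 X0.00 Y0.00 Z1.68
G1 X10.00 Y0.00 E0.2495
G1 X10.00 Y12.50 E0.5613
G1 X0.00 Y12.50 E0.8107
G1 X0.00 Y0.00 E1.1225

At z = 1.68 mm: the cube is present — its section is the full 10×12.5 rectangle; the cube at (4.5, 13.5) (footprint 8×26.5) is included at this height; Subtracting the remaining from the first: starting from the 10×12.5 cube, the 8×26.5 cube at (4.5, 13.5) misses the remaining region (no effect) — 1 connected region. The outline is a single polygon with 4 vertices. Extrusion per mm of travel: 0.25 × 0.24 / (π × 0.875²) = 0.024945. Accumulating E over each segment gives final E = 1.1225.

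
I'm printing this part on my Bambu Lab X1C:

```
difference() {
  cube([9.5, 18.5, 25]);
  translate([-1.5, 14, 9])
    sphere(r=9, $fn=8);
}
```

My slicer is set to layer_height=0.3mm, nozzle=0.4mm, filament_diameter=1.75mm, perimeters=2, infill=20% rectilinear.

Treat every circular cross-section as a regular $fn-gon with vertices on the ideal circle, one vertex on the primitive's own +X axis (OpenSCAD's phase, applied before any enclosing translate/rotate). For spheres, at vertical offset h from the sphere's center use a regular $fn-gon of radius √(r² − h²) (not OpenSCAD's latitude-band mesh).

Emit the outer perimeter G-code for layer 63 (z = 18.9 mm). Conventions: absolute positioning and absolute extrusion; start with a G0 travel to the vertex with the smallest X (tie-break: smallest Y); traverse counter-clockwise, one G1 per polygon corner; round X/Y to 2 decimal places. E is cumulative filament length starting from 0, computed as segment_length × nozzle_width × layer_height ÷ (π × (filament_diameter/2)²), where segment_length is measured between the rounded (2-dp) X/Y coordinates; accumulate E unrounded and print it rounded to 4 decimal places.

At z = 18.9 mm: the 9.5×18.5 cube contributes its full rectangle; the sphere at (-1.5, 14) is not intersected at this z (|z−center|=9.900 > r=9); Taking the first minus the rest: none of the subtracted shapes is present at this height, so the 9.5×18.5 cube is unchanged — 1 connected region. The outline is a single polygon with 4 vertices. Extrusion per mm of travel: 0.4 × 0.3 / (π × 0.875²) = 0.049890. Accumulating E over each segment gives final E = 2.7939.

G0 X0.00 Y0.00 Z18.90
G1 X9.50 Y0.00 E0.4740
G1 X9.50 Y18.50 E1.3969
G1 X0.00 Y18.50 E1.8709
G1 X0.00 Y0.00 E2.7939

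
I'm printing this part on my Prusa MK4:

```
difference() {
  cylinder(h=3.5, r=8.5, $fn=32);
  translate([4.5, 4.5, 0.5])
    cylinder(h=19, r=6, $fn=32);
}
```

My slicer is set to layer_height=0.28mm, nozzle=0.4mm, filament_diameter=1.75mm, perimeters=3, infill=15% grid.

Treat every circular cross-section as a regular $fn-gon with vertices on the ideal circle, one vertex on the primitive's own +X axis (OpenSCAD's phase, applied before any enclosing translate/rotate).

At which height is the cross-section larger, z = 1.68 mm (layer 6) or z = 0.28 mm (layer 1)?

Layer 6 (z = 1.68): the cylinder: section is a regular 32-gon, circumradius r=8.5 (area = (32/2)·8.500²·sin(360°/32) = 225.52 mm²); the r=6 cylinder at (4.5, 4.5) gives a regular 32-gon of circumradius 6 (constant along its height) (area = (32/2)·6.000²·sin(360°/32) = 112.37 mm²); After the difference (first − rest): starting from the r=8.5 cylinder (225.52 mm²), the r=6 cylinder at (4.5, 4.5) partially overlaps it — only the 72.21 mm² overlap (of its 112.37 mm²) is removed, clipping the outline — area = 153.31 mm². So its area = 153.31 mm². Layer 1 (z = 0.28): the r=8.5 cylinder gives a regular 32-gon of circumradius 8.5 (constant along its height) (area = (32/2)·8.500²·sin(360°/32) = 225.52 mm²); the cylinder at (4.5, 4.5) is not intersected at this z (z outside [0.5, 19.5]); Taking the first minus the rest: none of the subtracted shapes is present at this height, so the r=8.5 cylinder is unchanged — area = 225.52 mm². So its area = 225.52 mm². Layer 1 is larger (225.52 vs 153.31 mm²).

layer 1 (z = 0.28 mm)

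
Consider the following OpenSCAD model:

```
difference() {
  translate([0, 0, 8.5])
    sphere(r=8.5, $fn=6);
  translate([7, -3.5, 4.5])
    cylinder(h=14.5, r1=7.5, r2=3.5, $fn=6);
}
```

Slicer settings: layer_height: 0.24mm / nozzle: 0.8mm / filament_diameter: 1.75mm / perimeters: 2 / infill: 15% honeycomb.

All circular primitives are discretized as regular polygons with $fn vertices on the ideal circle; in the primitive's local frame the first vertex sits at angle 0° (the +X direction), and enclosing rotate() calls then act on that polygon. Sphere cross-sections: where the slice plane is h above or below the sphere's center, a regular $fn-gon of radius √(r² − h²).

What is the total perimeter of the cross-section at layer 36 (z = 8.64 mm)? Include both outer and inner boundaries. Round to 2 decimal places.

At z = 8.64 mm: the r=8.5 sphere slices to a regular 6-gon of circumradius 8.499 (√(r²−h²) with h=0.14 from center) (perimeter = 2·6·8.499·sin(180°/6) = 50.99 mm); the cone at (7, -3.5) contributes a regular 6-gon of circumradius 6.358 (interpolated between r1=7.5 and r2=3.5 at t=0.286) (perimeter = 2·6·6.358·sin(180°/6) = 38.15 mm); After the difference (first − rest): starting from the r=8.5 sphere, the cone at (7, -3.5) partially overlaps it — only the 43.74 mm² overlap (of its 105.02 mm²) is removed, clipping the outline — boundary = 53.13 mm. Overall, the cross-section is a single solid region. Total boundary length (outer) = 53.13 mm.

53.13 mm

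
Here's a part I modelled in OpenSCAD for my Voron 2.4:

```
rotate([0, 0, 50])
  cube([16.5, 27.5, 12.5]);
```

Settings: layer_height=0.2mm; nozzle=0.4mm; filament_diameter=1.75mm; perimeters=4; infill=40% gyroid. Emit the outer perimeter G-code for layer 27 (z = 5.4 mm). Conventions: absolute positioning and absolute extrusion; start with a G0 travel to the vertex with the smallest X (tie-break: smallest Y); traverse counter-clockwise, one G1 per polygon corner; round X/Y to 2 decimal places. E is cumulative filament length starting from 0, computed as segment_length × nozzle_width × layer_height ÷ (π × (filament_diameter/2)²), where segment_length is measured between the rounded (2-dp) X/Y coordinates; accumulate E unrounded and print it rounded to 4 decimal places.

G0 X-21.07 Y17.68 Z5.40
G1 X0.00 Y0.00 E0.9148
G1 X10.61 Y12.64 E1.4637
G1 X-10.46 Y30.32 E2.3785
G1 X-21.07 Y17.68 E2.9274

At z = 5.4 mm: the cube is present — its section is the full 16.5×27.5 rectangle; (whole slice rotated 50° about Z — lengths, areas and connectivity unchanged). The outline is a single polygon with 4 vertices. Extrusion per mm of travel: 0.4 × 0.2 / (π × 0.875²) = 0.033260. Accumulating E over each segment gives final E = 2.9274.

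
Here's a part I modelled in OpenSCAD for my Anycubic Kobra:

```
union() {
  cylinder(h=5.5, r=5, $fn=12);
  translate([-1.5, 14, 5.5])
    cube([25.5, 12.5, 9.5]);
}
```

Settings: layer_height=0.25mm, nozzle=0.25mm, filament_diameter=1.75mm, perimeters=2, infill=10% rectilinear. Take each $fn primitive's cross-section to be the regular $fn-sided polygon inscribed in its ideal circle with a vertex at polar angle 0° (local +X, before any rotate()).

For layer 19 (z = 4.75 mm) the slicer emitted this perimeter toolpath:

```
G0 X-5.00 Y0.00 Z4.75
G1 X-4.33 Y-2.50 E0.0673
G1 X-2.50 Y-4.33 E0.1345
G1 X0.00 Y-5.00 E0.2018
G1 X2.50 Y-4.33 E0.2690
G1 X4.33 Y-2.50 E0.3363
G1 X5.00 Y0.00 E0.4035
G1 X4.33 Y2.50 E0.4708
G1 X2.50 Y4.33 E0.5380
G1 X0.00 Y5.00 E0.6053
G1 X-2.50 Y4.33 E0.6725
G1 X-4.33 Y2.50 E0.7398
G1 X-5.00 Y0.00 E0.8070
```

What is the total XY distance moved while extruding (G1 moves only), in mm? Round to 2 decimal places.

Sum the Euclidean lengths of each G1 segment: total = 31.06 mm.

31.06 mm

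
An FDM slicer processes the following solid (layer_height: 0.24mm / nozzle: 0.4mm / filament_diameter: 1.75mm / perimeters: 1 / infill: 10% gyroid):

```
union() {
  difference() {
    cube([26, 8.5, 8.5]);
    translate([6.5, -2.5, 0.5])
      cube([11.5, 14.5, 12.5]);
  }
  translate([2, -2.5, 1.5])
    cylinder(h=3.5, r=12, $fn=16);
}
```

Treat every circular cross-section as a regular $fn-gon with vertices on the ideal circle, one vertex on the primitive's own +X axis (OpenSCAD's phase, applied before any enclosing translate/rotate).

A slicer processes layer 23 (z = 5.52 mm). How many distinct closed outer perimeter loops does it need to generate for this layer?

At z = 5.52 mm: the cube (footprint 26×8.5) is included at this height; the cube at (6.5, -2.5) is present — its section is the full 11.5×14.5 rectangle; After the difference (first − rest): starting from the 26×8.5 cube, the 11.5×14.5 cube at (6.5, -2.5) partially overlaps it — only the 97.75 mm² overlap (of its 166.75 mm²) is removed, clipping the outline — 2 connected regions; the cylinder at (2, -2.5) is absent (z outside [1.5, 5]); Taking the union: only the result so far is present, so the union is just that shape — 2 connected regions. The result has 2 disconnected regions.

2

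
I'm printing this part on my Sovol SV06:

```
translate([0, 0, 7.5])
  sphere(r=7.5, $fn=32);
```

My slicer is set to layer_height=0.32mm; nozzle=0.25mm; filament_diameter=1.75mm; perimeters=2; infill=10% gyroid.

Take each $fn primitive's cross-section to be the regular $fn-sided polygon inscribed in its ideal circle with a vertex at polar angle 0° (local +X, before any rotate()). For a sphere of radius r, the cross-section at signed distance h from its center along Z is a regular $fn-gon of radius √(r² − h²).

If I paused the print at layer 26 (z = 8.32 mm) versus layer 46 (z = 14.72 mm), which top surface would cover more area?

layer 26 (z = 8.32 mm)

Layer 26 (z = 8.32): the sphere: section is a regular 32-gon, circumradius = √(r²−h²) = √(7.5²−0.82²) = 7.455 (area = (32/2)·7.455²·sin(360°/32) = 173.48 mm²). So its area = 173.48 mm². Layer 46 (z = 14.72): the r=7.5 sphere contributes a regular 32-gon of circumradius √(7.5²−7.22²) = 2.030 (area = (32/2)·2.030²·sin(360°/32) = 12.87 mm²). So its area = 12.87 mm². Layer 26 is larger (173.48 vs 12.87 mm²).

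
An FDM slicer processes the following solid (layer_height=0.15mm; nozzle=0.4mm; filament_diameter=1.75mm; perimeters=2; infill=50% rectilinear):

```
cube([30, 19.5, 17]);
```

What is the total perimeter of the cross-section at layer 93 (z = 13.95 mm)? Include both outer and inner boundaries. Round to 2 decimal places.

99.00 mm

At z = 13.95 mm: the cube is present — its section is the full 30×19.5 rectangle (perimeter 99.00 mm). Overall, the cross-section is a single solid region. Total boundary length (outer) = 99.00 mm.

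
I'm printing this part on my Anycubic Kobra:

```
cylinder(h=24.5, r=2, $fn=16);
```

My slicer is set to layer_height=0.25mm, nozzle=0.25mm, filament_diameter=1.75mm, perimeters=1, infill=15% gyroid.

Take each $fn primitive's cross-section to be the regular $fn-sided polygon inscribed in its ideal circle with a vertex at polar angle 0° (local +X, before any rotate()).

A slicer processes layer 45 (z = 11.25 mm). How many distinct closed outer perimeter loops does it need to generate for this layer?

At z = 11.25 mm: the r=2 cylinder gives a regular 16-gon of circumradius 2 (constant along its height). The result has 1 disconnected region.

1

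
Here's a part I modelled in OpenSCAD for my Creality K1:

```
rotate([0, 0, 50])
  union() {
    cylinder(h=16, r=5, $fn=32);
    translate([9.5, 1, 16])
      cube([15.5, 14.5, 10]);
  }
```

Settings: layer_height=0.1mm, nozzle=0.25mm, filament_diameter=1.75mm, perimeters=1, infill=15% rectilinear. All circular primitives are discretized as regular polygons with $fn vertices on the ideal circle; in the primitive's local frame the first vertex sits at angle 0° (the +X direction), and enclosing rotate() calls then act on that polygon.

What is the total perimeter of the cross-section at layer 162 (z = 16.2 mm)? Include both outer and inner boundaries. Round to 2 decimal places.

At z = 16.2 mm: the cylinder is absent (z outside [0, 16]); the cube at (9.5, 1) (footprint 15.5×14.5) is included at this height (perimeter 60.00 mm); Combining (union): only the 15.5×14.5 cube at (9.5, 1) is present, so the union is just that shape — boundary = 60.00 mm; (whole slice rotated 50° about Z — lengths, areas and connectivity unchanged). Overall, the cross-section is a single solid region. Total boundary length (outer) = 60.00 mm.

60.00 mm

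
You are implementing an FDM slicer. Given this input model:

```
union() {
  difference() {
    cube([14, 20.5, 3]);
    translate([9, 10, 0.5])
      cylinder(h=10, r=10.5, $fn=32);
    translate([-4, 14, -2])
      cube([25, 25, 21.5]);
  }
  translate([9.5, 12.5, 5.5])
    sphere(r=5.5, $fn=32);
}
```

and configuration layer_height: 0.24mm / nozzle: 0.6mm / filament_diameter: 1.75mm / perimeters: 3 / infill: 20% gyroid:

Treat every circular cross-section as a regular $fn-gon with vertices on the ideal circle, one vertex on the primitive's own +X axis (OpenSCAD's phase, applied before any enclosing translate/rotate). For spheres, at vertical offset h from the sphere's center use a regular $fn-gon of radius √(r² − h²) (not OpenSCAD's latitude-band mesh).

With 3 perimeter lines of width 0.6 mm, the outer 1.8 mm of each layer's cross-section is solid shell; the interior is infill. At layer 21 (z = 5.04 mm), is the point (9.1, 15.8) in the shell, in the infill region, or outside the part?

infill

At z = 5.04 mm: the cube is absent (z outside [0, 3]); the cylinder at (9, 10): section is a regular 32-gon, circumradius r=10.5; the cube at (-4, 14) is present — its section is the full 25×25 rectangle; After the difference (first − rest): the first operand is absent here, so nothing remains; the r=5.5 sphere at (9.5, 12.5) slices to a regular 32-gon of circumradius 5.481 (√(r²−h²) with h=0.46 from center); Combining (union): only the r=5.5 sphere at (9.5, 12.5) is present, so the union is just that shape — 1 connected region. Overall, the cross-section is a single solid region. The nearest boundary edge runs (9.50, 17.98)→(8.43, 17.88); distance from the point to it = 2.13 mm. The point is inside the cross-section and 2.13 mm from the nearest boundary — more than the 1.8 mm shell width (3 × 0.6), so it's in the infill interior.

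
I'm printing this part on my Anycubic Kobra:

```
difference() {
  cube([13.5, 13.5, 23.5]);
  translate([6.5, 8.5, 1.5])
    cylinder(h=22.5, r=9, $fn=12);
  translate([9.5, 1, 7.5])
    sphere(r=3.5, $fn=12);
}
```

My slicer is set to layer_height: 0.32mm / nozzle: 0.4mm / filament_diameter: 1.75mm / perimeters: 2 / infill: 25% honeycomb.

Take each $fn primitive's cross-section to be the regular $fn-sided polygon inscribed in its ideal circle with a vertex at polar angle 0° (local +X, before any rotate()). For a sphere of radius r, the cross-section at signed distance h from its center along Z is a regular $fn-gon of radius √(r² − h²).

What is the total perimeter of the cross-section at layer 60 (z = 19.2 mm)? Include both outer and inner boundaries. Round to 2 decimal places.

27.50 mm

At z = 19.2 mm: the cube is present — its section is the full 13.5×13.5 rectangle (perimeter 54.00 mm); the cylinder at (6.5, 8.5): section is a regular 12-gon, circumradius r=9 (perimeter = 2·12·9.000·sin(180°/12) = 55.90 mm); the sphere at (9.5, 1) is absent (|z−center|=11.700 > r=3.5); Subtracting the remaining from the first: starting from the 13.5×13.5 cube, the r=9 cylinder at (6.5, 8.5) partially overlaps it — only the 172.09 mm² overlap (of its 243.00 mm²) is removed, clipping the outline — boundary = 27.50 mm. Overall, the cross-section has 2 separate islands. Total boundary length (outer) = 27.50 mm.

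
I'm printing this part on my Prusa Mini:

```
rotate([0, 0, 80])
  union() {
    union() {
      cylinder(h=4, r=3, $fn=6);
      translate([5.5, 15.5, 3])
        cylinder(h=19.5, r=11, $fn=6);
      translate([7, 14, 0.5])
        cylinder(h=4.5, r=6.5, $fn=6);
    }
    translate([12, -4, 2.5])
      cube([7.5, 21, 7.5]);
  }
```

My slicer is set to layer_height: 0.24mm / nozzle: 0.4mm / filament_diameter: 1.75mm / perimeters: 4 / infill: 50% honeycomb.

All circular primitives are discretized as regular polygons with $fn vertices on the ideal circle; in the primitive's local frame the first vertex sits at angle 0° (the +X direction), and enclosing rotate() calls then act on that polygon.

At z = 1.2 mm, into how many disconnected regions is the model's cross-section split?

At z = 1.2 mm: the r=3 cylinder contributes a regular 6-gon of circumradius 3; the cylinder at (5.5, 15.5) is not intersected at this z (z outside [3, 22.5]); the cylinder at (7, 14): section is a regular 6-gon, circumradius r=6.5; Taking the union: the 2 present regions are separate (no shared area or edge), so areas and boundary lengths simply add and each stays a separate island — 2 connected regions; the cube at (12, -4) does not reach this height (z outside [2.5, 10]); Taking the union: only that combined region is present, so the union is just that shape — 2 connected regions; (rotated 80° about Z; rotation is an isometry so areas/perimeters/island counts are preserved). The result has 2 disconnected regions.

2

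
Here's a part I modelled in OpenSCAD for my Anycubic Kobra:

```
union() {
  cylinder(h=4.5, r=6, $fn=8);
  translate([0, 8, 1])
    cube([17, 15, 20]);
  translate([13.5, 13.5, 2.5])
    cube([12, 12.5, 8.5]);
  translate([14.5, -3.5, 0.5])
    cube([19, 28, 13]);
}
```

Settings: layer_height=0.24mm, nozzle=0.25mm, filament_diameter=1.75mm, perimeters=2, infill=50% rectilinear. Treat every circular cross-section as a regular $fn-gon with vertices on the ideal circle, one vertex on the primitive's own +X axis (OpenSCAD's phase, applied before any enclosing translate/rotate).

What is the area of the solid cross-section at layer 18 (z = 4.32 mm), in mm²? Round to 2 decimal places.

870.82 mm²

At z = 4.32 mm: the r=6 cylinder contributes a regular 8-gon of circumradius 6 (area = (8/2)·6.000²·sin(360°/8) = 101.82 mm²); the cube at (0, 8) is present — its section is the full 17×15 rectangle (area 255.00 mm²); the cube at (13.5, 13.5) (footprint 12×12.5) is included at this height (area 150.00 mm²); the 19×28 cube at (14.5, -3.5) contributes its full rectangle (area 532.00 mm²); Taking the union: the regions partially overlap — summed areas 1038.82 mm² minus the doubly-counted overlap 168.00 mm² gives 870.82 mm² — area = 870.82 mm². Overall, the cross-section has 2 separate islands. Net area = 870.82 mm².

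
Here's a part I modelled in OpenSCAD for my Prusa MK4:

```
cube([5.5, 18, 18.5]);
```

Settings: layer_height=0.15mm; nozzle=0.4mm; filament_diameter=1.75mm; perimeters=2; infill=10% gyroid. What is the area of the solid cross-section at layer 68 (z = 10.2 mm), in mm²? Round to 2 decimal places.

99.00 mm²

At z = 10.2 mm: the 5.5×18 cube contributes its full rectangle (area 99.00 mm²). Overall, the cross-section is a single solid region. Net area = 99.00 mm².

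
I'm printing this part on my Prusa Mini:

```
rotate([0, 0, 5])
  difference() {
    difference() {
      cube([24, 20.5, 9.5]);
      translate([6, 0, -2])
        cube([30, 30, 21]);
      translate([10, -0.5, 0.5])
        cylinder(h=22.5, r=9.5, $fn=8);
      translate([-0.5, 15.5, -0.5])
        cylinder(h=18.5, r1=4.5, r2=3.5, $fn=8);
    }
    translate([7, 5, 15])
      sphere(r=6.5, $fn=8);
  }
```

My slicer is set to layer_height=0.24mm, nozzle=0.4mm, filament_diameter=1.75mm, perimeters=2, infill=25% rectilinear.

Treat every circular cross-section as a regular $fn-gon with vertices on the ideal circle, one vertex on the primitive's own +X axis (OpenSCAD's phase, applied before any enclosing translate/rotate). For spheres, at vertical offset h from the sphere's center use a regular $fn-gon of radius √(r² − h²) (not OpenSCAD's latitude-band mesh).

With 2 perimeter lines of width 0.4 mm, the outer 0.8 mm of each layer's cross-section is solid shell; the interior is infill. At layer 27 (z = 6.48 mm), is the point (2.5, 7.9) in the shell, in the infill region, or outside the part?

At z = 6.48 mm: the cube is present — its section is the full 24×20.5 rectangle; the 30×30 cube at (6, 0) contributes its full rectangle; the cylinder at (10, -0.5): section is a regular 8-gon, circumradius r=9.5; the cone at (-0.5, 15.5) (r1=4.5→r2=3.5) has section circumradius 4.123 here — a regular 8-gon; Taking the first minus the rest: starting from the 24×20.5 cube, the 30×30 cube at (6, 0) partially overlaps it — only the 369.00 mm² overlap (of its 900.00 mm²) is removed, clipping the outline; the r=9.5 cylinder at (10, -0.5) partially overlaps it — only the 26.43 mm² overlap (of its 255.27 mm²) is removed, clipping the outline; the cone at (-0.5, 15.5) partially overlaps it — only the 20.02 mm² overlap (of its 48.07 mm²) is removed, clipping the outline — 1 connected region; the sphere at (7, 5) is not intersected at this z (|z−center|=8.520 > r=6.5); After the difference (first − rest): none of the subtracted shapes is present at this height, so the result so far is unchanged — 1 connected region; (rotated 5° about Z; rotation is an isometry so areas/perimeters/island counts are preserved). Overall, the cross-section is a single solid region. Undo the 5° rotation: the query point maps to (3.179, 7.652) in the un-rotated model frame. The nearest boundary edge runs (6.00, 7.34)→(3.28, 6.22); distance from the point to it = 1.36 mm. The point is inside the cross-section and 1.36 mm from the nearest boundary — more than the 0.8 mm shell width (2 × 0.4), so it's in the infill interior.

infill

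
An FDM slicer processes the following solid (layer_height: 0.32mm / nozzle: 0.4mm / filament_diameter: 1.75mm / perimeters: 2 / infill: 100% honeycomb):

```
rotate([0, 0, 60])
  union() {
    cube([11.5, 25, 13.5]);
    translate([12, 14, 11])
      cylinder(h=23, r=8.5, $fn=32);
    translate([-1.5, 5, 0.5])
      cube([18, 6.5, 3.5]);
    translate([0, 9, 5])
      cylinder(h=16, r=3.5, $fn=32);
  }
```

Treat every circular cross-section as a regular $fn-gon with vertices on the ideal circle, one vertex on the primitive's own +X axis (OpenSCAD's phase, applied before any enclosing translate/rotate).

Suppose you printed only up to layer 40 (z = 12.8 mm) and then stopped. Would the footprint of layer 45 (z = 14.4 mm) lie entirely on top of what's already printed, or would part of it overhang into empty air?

entirely on top

Compare the two slices. At z = 12.8: the cube is present — its section is the full 11.5×25 rectangle (area 287.50 mm²); the cylinder at (12, 14): section is a regular 32-gon, circumradius r=8.5 (area = (32/2)·8.500²·sin(360°/32) = 225.52 mm²); the cube at (-1.5, 5) is not intersected at this z (z outside [0.5, 4]); the r=3.5 cylinder at (0, 9) contributes a regular 32-gon of circumradius 3.5 (area = (32/2)·3.500²·sin(360°/32) = 38.24 mm²); Merging all regions: the regions partially overlap — summed areas 551.26 mm² minus the doubly-counted overlap 123.41 mm² gives 427.86 mm² — area = 427.86 mm²; (whole slice rotated 60° about Z — lengths, areas and connectivity unchanged). At z = 14.4: the cube does not reach this height (z outside [0, 13.5]); the cylinder at (12, 14): section is a regular 32-gon, circumradius r=8.5 (area = (32/2)·8.500²·sin(360°/32) = 225.52 mm²); the cube at (-1.5, 5) is not intersected at this z (z outside [0.5, 4]); the r=3.5 cylinder at (0, 9) gives a regular 32-gon of circumradius 3.5 (constant along its height) (area = (32/2)·3.500²·sin(360°/32) = 38.24 mm²); Merging all regions: the 2 present regions are separate (no shared area or edge), so areas and boundary lengths simply add and each stays a separate island — area = 263.76 mm²; (whole slice rotated 60° about Z — lengths, areas and connectivity unchanged). Checking containment: the cross-section at z = 14.4 is a subset of the cross-section at z = 12.8.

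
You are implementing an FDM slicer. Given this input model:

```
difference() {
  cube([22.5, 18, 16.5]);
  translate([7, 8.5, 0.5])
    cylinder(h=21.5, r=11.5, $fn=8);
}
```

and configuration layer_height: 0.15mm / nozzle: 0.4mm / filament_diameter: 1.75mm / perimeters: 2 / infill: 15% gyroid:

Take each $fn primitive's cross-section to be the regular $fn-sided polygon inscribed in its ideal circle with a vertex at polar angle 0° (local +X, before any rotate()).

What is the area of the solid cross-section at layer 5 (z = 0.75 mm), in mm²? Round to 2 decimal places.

108.64 mm²

At z = 0.75 mm: the cube is present — its section is the full 22.5×18 rectangle (area 405.00 mm²); the r=11.5 cylinder at (7, 8.5) gives a regular 8-gon of circumradius 11.5 (constant along its height) (area = (8/2)·11.500²·sin(360°/8) = 374.06 mm²); Taking the first minus the rest: starting from the 22.5×18 cube (405.00 mm²), the r=11.5 cylinder at (7, 8.5) partially overlaps it — only the 296.36 mm² overlap (of its 374.06 mm²) is removed, clipping the outline — area = 108.64 mm². Overall, the cross-section has 2 separate islands. Net area = 108.64 mm².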